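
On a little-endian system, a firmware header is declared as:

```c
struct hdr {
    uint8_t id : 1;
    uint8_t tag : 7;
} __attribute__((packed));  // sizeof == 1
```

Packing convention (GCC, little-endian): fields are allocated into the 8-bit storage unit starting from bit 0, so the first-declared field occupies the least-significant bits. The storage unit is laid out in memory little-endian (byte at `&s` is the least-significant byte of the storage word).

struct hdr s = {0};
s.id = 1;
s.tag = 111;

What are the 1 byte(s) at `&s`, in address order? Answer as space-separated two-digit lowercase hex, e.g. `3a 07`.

id (1b) val=1 bits=0x1 at bit 0: 0x01
tag (7b) val=111 bits=0x6f at bit 1: 0xdf
word = 0xdf → little-endian bytes:
  [0]=0xdf

df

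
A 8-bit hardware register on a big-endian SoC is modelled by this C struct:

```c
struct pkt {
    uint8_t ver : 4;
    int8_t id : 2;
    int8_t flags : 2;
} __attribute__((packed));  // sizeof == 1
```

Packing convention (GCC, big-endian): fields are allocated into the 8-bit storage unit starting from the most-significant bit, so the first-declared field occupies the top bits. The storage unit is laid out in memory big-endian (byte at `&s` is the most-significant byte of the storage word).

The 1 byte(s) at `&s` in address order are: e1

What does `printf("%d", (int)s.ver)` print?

[0]=0xe1 (big-endian) → word 0xe1
ver [4+:4] = (word>>4) & 0xf = 14  ←
id [2+:2] = (word>>2) & 0x3 = 0
flags [0+:2] = (word>>0) & 0x3 = 1

14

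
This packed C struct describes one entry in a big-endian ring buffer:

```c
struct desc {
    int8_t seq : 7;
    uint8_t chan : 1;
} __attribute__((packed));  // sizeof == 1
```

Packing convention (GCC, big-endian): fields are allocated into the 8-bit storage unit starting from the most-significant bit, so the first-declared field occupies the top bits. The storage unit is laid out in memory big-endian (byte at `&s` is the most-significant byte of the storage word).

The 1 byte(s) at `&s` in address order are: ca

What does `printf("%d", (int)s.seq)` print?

-27

[0]=0xca (big-endian) → word 0xca
seq:7 @ bit 1 → (0xca>>1)&0x7f = 0x65  ←
chan:1 @ bit 0 → (0xca>>0)&0x1 = 0x0
seq signed 7b, MSB=1: 101 - 128 = -27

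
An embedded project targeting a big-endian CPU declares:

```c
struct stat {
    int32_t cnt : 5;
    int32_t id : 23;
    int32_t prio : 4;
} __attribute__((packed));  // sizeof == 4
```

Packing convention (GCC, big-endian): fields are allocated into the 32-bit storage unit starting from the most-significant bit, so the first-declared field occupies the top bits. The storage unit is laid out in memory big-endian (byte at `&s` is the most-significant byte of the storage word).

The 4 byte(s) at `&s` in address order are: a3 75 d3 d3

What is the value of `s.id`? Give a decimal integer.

[0]=0xa3 [1]=0x75 [2]=0xd3 [3]=0xd3 (big-endian) → word 0xa375d3d3
cnt [27+:5] = (word>>27) & 0x1f = 20
id [4+:23] = (word>>4) & 0x7fffff = 3628349  ←
prio [0+:4] = (word>>0) & 0xf = 3
id signed 23b, MSB=0: value = 3628349

3628349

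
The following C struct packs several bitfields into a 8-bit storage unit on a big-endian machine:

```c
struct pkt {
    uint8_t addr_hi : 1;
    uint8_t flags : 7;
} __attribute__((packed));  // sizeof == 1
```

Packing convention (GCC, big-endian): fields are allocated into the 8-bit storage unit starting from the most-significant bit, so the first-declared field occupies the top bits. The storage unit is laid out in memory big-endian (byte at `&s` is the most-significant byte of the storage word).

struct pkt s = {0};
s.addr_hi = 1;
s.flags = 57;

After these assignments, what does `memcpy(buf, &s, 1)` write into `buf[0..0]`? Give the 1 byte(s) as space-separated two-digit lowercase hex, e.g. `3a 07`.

b9

addr_hi:1 = 1 → 0x1 << 7 → word 0x80
flags:7 = 57 → 0x39 << 0 → word 0xb9
word = 0xb9 → big-endian bytes:
  [0]=0xb9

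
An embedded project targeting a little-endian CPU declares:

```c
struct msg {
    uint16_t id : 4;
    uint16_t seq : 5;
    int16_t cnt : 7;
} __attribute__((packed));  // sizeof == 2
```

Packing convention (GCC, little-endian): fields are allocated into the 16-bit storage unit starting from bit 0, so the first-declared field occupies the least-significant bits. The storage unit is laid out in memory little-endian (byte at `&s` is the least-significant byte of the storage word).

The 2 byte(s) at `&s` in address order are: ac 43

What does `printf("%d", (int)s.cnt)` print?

33

[0]=0xac [1]=0x43 (little-endian) → word 0x43ac
id:4 @ bit 0 → (0x43ac>>0)&0xf = 0xc
seq:5 @ bit 4 → (0x43ac>>4)&0x1f = 0x1a
cnt:7 @ bit 9 → (0x43ac>>9)&0x7f = 0x21  ←
cnt signed 7b, MSB=0: value = 33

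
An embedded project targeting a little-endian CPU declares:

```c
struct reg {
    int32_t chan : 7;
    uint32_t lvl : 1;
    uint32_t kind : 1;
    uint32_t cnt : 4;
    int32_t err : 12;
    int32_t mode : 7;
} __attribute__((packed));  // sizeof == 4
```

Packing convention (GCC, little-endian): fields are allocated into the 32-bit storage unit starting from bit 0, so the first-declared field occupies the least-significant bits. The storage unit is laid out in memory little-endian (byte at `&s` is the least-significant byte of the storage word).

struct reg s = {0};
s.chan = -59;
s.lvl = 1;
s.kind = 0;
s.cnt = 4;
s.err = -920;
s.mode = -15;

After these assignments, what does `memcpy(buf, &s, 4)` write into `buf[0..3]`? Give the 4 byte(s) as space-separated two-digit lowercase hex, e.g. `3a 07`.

c5 08 8d e3

chan (7b) val=-59 bits=0x45 at bit 0: 0x00000045
lvl (1b) val=1 bits=0x1 at bit 7: 0x000000c5
kind (1b) val=0 bits=0x0 at bit 8: 0x000000c5
cnt (4b) val=4 bits=0x4 at bit 9: 0x000008c5
err (12b) val=-920 bits=0xc68 at bit 13: 0x018d08c5
mode (7b) val=-15 bits=0x71 at bit 25: 0xe38d08c5
word = 0xe38d08c5 → little-endian bytes:
  [0]=0xc5  [1]=0x08  [2]=0x8d  [3]=0xe3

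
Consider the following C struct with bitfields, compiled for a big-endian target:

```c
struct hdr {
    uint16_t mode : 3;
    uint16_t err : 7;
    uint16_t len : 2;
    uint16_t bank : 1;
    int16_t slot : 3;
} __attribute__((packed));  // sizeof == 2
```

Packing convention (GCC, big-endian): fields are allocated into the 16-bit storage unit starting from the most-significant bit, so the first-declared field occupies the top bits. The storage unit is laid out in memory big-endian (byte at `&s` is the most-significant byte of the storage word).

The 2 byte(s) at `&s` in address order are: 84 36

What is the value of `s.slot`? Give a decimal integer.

-2

[0]=0x84 [1]=0x36 (big-endian) → word 0x8436
mode:3 @ bit 13 → (0x8436>>13)&0x7 = 0x4
err:7 @ bit 6 → (0x8436>>6)&0x7f = 0x10
len:2 @ bit 4 → (0x8436>>4)&0x3 = 0x3
bank:1 @ bit 3 → (0x8436>>3)&0x1 = 0x0
slot:3 @ bit 0 → (0x8436>>0)&0x7 = 0x6  ←
slot signed 3b, MSB=1: 6 - 8 = -2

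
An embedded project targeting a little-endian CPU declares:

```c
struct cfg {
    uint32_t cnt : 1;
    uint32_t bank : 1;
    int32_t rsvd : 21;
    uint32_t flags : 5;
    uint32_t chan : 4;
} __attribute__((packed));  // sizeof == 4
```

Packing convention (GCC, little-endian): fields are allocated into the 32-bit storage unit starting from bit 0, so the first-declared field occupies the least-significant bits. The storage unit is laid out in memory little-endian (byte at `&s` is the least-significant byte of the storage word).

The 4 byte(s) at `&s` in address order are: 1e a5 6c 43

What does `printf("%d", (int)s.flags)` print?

6

[0]=0x1e [1]=0xa5 [2]=0x6c [3]=0x43 (little-endian) → word 0x436ca51e
cnt:1 @ bit 0 → (0x436ca51e>>0)&0x1 = 0x0
bank:1 @ bit 1 → (0x436ca51e>>1)&0x1 = 0x1
rsvd:21 @ bit 2 → (0x436ca51e>>2)&0x1fffff = 0x1b2947
flags:5 @ bit 23 → (0x436ca51e>>23)&0x1f = 0x6  ←
chan:4 @ bit 28 → (0x436ca51e>>28)&0xf = 0x4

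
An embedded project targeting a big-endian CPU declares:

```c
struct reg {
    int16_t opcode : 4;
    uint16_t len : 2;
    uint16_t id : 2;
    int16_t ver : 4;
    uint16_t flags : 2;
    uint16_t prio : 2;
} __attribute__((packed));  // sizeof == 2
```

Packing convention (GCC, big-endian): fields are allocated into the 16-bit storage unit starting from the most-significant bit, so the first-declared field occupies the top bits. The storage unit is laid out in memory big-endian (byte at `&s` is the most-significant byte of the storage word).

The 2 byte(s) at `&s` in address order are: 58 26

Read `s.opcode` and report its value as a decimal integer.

[0]=0x58 [1]=0x26 (big-endian) → word 0x5826
opcode [12+:4] = (word>>12) & 0xf = 5  ←
len [10+:2] = (word>>10) & 0x3 = 2
id [8+:2] = (word>>8) & 0x3 = 0
ver [4+:4] = (word>>4) & 0xf = 2
flags [2+:2] = (word>>2) & 0x3 = 1
prio [0+:2] = (word>>0) & 0x3 = 2
opcode signed 4b, MSB=0: value = 5

5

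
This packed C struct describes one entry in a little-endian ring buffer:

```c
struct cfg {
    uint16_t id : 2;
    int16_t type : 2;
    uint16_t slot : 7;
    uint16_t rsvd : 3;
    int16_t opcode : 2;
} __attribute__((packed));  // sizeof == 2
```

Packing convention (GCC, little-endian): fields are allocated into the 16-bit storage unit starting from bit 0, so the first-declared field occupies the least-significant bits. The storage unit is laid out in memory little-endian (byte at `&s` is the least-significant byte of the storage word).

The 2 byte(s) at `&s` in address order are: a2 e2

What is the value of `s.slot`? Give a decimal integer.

42

[0]=0xa2 [1]=0xe2 (little-endian) → word 0xe2a2
id [0+:2] = (word>>0) & 0x3 = 2
type [2+:2] = (word>>2) & 0x3 = 0
slot [4+:7] = (word>>4) & 0x7f = 42  ←
rsvd [11+:3] = (word>>11) & 0x7 = 4
opcode [14+:2] = (word>>14) & 0x3 = 3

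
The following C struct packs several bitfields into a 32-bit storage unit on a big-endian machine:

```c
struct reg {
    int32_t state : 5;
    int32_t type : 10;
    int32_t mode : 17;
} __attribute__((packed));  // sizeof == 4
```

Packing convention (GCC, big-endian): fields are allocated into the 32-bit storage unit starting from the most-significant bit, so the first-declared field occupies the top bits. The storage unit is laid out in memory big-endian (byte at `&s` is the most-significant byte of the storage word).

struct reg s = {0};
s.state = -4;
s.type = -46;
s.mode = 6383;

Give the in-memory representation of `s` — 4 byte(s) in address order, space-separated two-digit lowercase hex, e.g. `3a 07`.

e7 a4 18 ef

state (5b) val=-4 bits=0x1c at bit 27: 0xe0000000
type (10b) val=-46 bits=0x3d2 at bit 17: 0xe7a40000
mode (17b) val=6383 bits=0x18ef at bit 0: 0xe7a418ef
word = 0xe7a418ef → big-endian bytes:
  [0]=0xe7  [1]=0xa4  [2]=0x18  [3]=0xef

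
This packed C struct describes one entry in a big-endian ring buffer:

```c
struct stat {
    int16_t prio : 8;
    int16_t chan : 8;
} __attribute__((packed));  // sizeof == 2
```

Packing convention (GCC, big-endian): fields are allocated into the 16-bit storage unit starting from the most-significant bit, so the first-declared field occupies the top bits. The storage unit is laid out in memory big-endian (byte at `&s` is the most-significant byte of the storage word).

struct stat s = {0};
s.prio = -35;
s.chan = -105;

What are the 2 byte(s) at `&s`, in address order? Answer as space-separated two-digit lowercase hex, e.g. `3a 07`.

dd 97

[8+:8] prio=-35 & 0xff = 0xdd; word=0xdd00
[0+:8] chan=-105 & 0xff = 0x97; word=0xdd97
word = 0xdd97 → big-endian bytes:
  [0]=0xdd  [1]=0x97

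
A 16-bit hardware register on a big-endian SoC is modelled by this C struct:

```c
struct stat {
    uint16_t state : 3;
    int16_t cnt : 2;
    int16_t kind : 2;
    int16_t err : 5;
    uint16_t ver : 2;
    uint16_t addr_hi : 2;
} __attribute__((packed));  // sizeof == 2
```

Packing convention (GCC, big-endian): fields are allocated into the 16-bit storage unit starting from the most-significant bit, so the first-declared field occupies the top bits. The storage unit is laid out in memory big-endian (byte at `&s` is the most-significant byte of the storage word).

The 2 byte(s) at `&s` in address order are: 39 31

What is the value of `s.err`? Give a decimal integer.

-13

[0]=0x39 [1]=0x31 (big-endian) → word 0x3931
state [13+:3] = (word>>13) & 0x7 = 1
cnt [11+:2] = (word>>11) & 0x3 = 3
kind [9+:2] = (word>>9) & 0x3 = 0
err [4+:5] = (word>>4) & 0x1f = 19  ←
ver [2+:2] = (word>>2) & 0x3 = 0
addr_hi [0+:2] = (word>>0) & 0x3 = 1
err signed 5b, MSB=1: 19 - 32 = -13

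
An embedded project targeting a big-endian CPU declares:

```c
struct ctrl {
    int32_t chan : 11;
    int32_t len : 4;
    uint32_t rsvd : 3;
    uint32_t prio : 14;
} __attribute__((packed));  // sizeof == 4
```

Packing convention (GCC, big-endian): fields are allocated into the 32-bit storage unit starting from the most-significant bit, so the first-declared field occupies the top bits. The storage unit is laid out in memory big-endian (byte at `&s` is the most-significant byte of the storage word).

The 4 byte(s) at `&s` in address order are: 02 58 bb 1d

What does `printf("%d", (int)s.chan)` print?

18

[0]=0x02 [1]=0x58 [2]=0xbb [3]=0x1d (big-endian) → word 0x0258bb1d
chan [21+:11] = (word>>21) & 0x7ff = 18  ←
len [17+:4] = (word>>17) & 0xf = 12
rsvd [14+:3] = (word>>14) & 0x7 = 2
prio [0+:14] = (word>>0) & 0x3fff = 15133
chan signed 11b, MSB=0: value = 18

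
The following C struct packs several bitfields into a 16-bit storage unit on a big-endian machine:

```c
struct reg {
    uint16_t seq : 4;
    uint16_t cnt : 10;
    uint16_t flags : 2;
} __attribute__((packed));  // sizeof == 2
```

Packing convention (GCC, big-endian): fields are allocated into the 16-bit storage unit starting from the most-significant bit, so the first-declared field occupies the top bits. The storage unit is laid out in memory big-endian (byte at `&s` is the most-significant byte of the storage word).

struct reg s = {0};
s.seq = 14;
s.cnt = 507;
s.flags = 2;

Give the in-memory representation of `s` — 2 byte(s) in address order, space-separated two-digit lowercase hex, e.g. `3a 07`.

e7 ee

seq (4b) val=14 bits=0xe at bit 12: 0xe000
cnt (10b) val=507 bits=0x1fb at bit 2: 0xe7ec
flags (2b) val=2 bits=0x2 at bit 0: 0xe7ee
word = 0xe7ee → big-endian bytes:
  [0]=0xe7  [1]=0xee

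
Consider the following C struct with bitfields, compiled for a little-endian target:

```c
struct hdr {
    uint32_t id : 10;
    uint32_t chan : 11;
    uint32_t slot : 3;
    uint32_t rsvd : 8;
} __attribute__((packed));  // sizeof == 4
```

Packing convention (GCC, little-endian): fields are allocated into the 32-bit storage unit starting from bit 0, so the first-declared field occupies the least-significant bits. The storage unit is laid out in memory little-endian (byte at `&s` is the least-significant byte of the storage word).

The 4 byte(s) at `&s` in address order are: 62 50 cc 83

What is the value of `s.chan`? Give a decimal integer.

788

[0]=0x62 [1]=0x50 [2]=0xcc [3]=0x83 (little-endian) → word 0x83cc5062
id:10 @ bit 0 → (0x83cc5062>>0)&0x3ff = 0x62
chan:11 @ bit 10 → (0x83cc5062>>10)&0x7ff = 0x314  ←
slot:3 @ bit 21 → (0x83cc5062>>21)&0x7 = 0x6
rsvd:8 @ bit 24 → (0x83cc5062>>24)&0xff = 0x83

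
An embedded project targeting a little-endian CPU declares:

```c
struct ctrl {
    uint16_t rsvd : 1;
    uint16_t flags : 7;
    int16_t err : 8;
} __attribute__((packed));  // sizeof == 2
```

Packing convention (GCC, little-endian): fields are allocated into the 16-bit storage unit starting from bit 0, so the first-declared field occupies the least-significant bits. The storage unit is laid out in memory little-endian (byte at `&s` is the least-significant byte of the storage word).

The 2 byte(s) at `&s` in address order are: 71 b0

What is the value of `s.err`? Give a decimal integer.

[0]=0x71 [1]=0xb0 (little-endian) → word 0xb071
rsvd [0+:1] = (word>>0) & 0x1 = 1
flags [1+:7] = (word>>1) & 0x7f = 56
err [8+:8] = (word>>8) & 0xff = 176  ←
err signed 8b, MSB=1: 176 - 256 = -80

-80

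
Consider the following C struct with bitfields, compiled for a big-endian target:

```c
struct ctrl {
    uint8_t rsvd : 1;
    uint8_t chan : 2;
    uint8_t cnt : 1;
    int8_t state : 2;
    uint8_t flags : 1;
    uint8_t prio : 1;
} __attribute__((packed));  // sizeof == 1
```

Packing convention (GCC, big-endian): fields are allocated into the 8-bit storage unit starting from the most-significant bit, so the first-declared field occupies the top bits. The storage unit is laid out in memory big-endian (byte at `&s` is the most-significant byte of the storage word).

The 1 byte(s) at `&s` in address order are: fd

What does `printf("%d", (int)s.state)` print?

-1

[0]=0xfd (big-endian) → word 0xfd
rsvd:1 @ bit 7 → (0xfd>>7)&0x1 = 0x1
chan:2 @ bit 5 → (0xfd>>5)&0x3 = 0x3
cnt:1 @ bit 4 → (0xfd>>4)&0x1 = 0x1
state:2 @ bit 2 → (0xfd>>2)&0x3 = 0x3  ←
flags:1 @ bit 1 → (0xfd>>1)&0x1 = 0x0
prio:1 @ bit 0 → (0xfd>>0)&0x1 = 0x1
state signed 2b, MSB=1: 3 - 4 = -1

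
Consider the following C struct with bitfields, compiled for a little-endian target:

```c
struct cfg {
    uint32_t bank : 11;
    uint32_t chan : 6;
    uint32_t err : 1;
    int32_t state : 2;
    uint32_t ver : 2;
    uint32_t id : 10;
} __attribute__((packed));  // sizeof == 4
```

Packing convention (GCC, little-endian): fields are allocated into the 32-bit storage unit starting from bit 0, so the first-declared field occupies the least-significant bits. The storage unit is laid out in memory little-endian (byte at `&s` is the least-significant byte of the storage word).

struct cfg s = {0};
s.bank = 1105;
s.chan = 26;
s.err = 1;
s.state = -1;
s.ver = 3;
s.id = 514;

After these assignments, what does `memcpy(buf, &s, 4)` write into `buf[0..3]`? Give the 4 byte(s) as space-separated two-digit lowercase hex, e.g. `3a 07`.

51 d4 be 80

bank:11 = 1105 → 0x451 << 0 → word 0x00000451
chan:6 = 26 → 0x1a << 11 → word 0x0000d451
err:1 = 1 → 0x1 << 17 → word 0x0002d451
state:2 = -1 → 0x3 << 18 → word 0x000ed451
ver:2 = 3 → 0x3 << 20 → word 0x003ed451
id:10 = 514 → 0x202 << 22 → word 0x80bed451
word = 0x80bed451 → little-endian bytes:
  [0]=0x51  [1]=0xd4  [2]=0xbe  [3]=0x80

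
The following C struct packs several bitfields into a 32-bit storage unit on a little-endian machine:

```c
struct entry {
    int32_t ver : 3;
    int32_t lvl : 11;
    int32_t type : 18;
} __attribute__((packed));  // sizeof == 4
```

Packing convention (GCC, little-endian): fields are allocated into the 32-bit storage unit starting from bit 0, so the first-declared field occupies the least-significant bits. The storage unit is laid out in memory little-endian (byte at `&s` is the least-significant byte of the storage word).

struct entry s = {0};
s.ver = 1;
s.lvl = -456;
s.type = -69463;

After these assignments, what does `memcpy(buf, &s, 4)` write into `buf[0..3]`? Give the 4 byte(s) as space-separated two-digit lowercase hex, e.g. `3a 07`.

c1 71 2a bc

ver:3 = 1 → 0x1 << 0 → word 0x00000001
lvl:11 = -456 → 0x638 << 3 → word 0x000031c1
type:18 = -69463 → 0x2f0a9 << 14 → word 0xbc2a71c1
word = 0xbc2a71c1 → little-endian bytes:
  [0]=0xc1  [1]=0x71  [2]=0x2a  [3]=0xbc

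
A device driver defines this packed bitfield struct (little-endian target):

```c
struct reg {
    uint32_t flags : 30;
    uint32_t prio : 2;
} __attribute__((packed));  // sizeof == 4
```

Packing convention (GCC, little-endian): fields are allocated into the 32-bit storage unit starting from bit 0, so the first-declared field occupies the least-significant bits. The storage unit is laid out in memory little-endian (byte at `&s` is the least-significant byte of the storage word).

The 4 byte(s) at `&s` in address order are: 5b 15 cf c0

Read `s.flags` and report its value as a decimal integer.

13571419

[0]=0x5b [1]=0x15 [2]=0xcf [3]=0xc0 (little-endian) → word 0xc0cf155b
flags [0+:30] = (word>>0) & 0x3fffffff = 13571419  ←
prio [30+:2] = (word>>30) & 0x3 = 3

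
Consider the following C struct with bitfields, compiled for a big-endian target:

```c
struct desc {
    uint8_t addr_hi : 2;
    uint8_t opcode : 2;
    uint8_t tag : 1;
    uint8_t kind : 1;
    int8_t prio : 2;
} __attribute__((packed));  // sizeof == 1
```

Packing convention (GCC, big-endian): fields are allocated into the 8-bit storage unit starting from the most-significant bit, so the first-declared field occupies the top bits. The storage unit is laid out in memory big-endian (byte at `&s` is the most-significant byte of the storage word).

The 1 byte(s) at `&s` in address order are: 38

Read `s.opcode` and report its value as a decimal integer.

[0]=0x38 (big-endian) → word 0x38
addr_hi [6+:2] = (word>>6) & 0x3 = 0
opcode [4+:2] = (word>>4) & 0x3 = 3  ←
tag [3+:1] = (word>>3) & 0x1 = 1
kind [2+:1] = (word>>2) & 0x1 = 0
prio [0+:2] = (word>>0) & 0x3 = 0

3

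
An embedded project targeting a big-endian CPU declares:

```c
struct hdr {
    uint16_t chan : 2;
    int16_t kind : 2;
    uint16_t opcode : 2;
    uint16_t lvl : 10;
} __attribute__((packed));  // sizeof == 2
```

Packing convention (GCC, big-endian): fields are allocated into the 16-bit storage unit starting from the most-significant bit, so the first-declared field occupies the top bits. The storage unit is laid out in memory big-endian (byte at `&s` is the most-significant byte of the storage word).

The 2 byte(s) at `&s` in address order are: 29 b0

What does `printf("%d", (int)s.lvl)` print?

[0]=0x29 [1]=0xb0 (big-endian) → word 0x29b0
chan [14+:2] = (word>>14) & 0x3 = 0
kind [12+:2] = (word>>12) & 0x3 = 2
opcode [10+:2] = (word>>10) & 0x3 = 2
lvl [0+:10] = (word>>0) & 0x3ff = 432  ←

432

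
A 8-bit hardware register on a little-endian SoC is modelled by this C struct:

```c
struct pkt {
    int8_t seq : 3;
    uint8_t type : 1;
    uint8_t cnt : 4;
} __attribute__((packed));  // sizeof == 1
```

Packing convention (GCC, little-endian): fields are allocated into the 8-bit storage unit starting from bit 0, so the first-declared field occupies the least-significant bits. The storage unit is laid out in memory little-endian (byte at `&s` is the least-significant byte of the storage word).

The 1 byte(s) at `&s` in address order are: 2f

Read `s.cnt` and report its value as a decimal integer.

2

[0]=0x2f (little-endian) → word 0x2f
seq:3 @ bit 0 → (0x2f>>0)&0x7 = 0x7
type:1 @ bit 3 → (0x2f>>3)&0x1 = 0x1
cnt:4 @ bit 4 → (0x2f>>4)&0xf = 0x2  ←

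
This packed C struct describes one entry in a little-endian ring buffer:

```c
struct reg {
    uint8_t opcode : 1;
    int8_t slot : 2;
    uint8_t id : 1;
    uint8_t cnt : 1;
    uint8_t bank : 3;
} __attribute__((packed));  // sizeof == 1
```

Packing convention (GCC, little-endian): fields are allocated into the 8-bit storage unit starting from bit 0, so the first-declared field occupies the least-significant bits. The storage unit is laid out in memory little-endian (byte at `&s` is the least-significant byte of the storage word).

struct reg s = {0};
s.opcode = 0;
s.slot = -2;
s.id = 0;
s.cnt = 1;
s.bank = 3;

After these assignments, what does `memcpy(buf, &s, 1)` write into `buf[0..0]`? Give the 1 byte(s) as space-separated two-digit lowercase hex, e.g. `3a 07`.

74

opcode:1 = 0 → 0x0 << 0 → word 0x00
slot:2 = -2 → 0x2 << 1 → word 0x04
id:1 = 0 → 0x0 << 3 → word 0x04
cnt:1 = 1 → 0x1 << 4 → word 0x14
bank:3 = 3 → 0x3 << 5 → word 0x74
word = 0x74 → little-endian bytes:
  [0]=0x74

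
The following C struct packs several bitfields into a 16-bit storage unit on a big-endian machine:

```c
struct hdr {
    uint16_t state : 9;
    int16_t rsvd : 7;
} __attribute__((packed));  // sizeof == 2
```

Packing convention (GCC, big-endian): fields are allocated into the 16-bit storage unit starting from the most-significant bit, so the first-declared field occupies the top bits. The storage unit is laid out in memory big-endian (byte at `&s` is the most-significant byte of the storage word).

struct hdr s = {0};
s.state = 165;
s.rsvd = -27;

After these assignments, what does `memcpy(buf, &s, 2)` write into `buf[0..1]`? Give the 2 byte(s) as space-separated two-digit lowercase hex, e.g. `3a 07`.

[7+:9] state=165 & 0x1ff = 0xa5; word=0x5280
[0+:7] rsvd=-27 & 0x7f = 0x65; word=0x52e5
word = 0x52e5 → big-endian bytes:
  [0]=0x52  [1]=0xe5

52 e5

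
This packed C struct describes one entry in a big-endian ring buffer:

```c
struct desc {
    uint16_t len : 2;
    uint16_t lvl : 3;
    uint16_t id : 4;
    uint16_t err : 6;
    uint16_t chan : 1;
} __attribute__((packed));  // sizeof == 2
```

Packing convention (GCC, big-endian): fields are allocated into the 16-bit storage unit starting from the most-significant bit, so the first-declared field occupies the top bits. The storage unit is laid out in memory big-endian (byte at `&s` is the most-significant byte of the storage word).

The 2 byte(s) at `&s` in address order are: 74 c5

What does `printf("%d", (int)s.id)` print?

[0]=0x74 [1]=0xc5 (big-endian) → word 0x74c5
len [14+:2] = (word>>14) & 0x3 = 1
lvl [11+:3] = (word>>11) & 0x7 = 6
id [7+:4] = (word>>7) & 0xf = 9  ←
err [1+:6] = (word>>1) & 0x3f = 34
chan [0+:1] = (word>>0) & 0x1 = 1

9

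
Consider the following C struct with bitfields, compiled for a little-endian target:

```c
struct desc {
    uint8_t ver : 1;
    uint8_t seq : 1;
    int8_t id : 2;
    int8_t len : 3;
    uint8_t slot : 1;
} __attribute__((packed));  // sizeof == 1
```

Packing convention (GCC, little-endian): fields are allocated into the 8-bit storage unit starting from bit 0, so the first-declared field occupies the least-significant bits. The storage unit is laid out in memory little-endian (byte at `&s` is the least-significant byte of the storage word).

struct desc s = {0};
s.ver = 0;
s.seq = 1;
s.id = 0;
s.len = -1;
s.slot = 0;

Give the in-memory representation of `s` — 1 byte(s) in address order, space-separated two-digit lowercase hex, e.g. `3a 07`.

[0+:1] ver=0 & 0x1 = 0x0; word=0x00
[1+:1] seq=1 & 0x1 = 0x1; word=0x02
[2+:2] id=0 & 0x3 = 0x0; word=0x02
[4+:3] len=-1 & 0x7 = 0x7; word=0x72
[7+:1] slot=0 & 0x1 = 0x0; word=0x72
word = 0x72 → little-endian bytes:
  [0]=0x72

72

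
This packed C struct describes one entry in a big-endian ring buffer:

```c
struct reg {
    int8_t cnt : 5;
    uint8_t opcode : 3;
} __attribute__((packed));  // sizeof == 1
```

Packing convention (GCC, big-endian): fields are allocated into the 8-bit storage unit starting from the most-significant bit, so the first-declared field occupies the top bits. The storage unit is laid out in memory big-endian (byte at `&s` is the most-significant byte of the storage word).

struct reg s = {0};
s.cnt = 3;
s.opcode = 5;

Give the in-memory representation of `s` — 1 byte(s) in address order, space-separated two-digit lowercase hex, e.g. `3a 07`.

1d

[3+:5] cnt=3 & 0x1f = 0x3; word=0x18
[0+:3] opcode=5 & 0x7 = 0x5; word=0x1d
word = 0x1d → big-endian bytes:
  [0]=0x1d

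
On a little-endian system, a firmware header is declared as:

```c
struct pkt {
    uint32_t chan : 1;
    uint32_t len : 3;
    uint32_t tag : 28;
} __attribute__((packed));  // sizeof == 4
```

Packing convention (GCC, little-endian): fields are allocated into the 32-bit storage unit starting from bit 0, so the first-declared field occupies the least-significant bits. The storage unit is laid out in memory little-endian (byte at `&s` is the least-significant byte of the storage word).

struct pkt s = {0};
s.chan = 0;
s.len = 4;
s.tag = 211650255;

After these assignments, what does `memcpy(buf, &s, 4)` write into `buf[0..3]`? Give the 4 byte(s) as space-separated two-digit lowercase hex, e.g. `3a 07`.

f8 6c d8 c9

chan:1 = 0 → 0x0 << 0 → word 0x00000000
len:3 = 4 → 0x4 << 1 → word 0x00000008
tag:28 = 211650255 → 0xc9d86cf << 4 → word 0xc9d86cf8
word = 0xc9d86cf8 → little-endian bytes:
  [0]=0xf8  [1]=0x6c  [2]=0xd8  [3]=0xc9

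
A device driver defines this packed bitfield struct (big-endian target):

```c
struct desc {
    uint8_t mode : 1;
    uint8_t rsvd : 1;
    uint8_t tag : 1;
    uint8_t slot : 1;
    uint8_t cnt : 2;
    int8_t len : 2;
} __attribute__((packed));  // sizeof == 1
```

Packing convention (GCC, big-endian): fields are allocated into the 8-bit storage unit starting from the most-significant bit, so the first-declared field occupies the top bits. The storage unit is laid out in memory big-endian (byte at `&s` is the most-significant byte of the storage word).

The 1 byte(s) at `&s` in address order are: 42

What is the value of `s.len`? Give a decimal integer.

-2

[0]=0x42 (big-endian) → word 0x42
mode:1 @ bit 7 → (0x42>>7)&0x1 = 0x0
rsvd:1 @ bit 6 → (0x42>>6)&0x1 = 0x1
tag:1 @ bit 5 → (0x42>>5)&0x1 = 0x0
slot:1 @ bit 4 → (0x42>>4)&0x1 = 0x0
cnt:2 @ bit 2 → (0x42>>2)&0x3 = 0x0
len:2 @ bit 0 → (0x42>>0)&0x3 = 0x2  ←
len signed 2b, MSB=1: 2 - 4 = -2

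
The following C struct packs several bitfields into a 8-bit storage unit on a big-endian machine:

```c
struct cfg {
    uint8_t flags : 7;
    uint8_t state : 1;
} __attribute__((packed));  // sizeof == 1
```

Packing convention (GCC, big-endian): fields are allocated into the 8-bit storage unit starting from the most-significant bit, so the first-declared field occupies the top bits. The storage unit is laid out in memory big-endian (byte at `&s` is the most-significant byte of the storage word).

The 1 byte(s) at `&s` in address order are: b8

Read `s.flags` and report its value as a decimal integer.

92

[0]=0xb8 (big-endian) → word 0xb8
flags:7 @ bit 1 → (0xb8>>1)&0x7f = 0x5c  ←
state:1 @ bit 0 → (0xb8>>0)&0x1 = 0x0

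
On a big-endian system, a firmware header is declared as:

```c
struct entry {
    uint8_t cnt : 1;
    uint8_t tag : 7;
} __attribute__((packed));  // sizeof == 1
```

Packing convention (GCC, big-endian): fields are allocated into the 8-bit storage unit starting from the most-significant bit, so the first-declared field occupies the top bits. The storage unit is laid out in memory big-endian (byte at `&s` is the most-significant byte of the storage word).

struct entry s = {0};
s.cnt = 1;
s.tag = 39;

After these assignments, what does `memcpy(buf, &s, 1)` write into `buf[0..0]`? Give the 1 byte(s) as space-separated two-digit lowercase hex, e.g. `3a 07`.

a7

cnt:1 = 1 → 0x1 << 7 → word 0x80
tag:7 = 39 → 0x27 << 0 → word 0xa7
word = 0xa7 → big-endian bytes:
  [0]=0xa7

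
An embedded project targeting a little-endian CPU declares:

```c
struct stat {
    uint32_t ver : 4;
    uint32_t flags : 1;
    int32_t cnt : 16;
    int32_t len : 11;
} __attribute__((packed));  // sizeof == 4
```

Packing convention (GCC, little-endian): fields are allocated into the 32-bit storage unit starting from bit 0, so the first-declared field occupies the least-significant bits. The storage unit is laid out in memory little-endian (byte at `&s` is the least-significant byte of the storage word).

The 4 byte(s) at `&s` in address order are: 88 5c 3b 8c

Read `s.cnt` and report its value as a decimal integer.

[0]=0x88 [1]=0x5c [2]=0x3b [3]=0x8c (little-endian) → word 0x8c3b5c88
ver [0+:4] = (word>>0) & 0xf = 8
flags [4+:1] = (word>>4) & 0x1 = 0
cnt [5+:16] = (word>>5) & 0xffff = 56036  ←
len [21+:11] = (word>>21) & 0x7ff = 1121
cnt signed 16b, MSB=1: 56036 - 65536 = -9500

-9500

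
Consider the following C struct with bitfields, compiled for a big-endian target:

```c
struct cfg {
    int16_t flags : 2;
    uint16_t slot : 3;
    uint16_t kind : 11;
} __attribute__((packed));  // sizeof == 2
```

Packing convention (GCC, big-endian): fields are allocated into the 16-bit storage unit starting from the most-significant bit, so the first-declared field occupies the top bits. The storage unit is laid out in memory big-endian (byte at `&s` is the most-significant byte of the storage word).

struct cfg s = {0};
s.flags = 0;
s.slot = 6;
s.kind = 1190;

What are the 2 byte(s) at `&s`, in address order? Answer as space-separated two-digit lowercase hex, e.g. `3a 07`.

[14+:2] flags=0 & 0x3 = 0x0; word=0x0000
[11+:3] slot=6 & 0x7 = 0x6; word=0x3000
[0+:11] kind=1190 & 0x7ff = 0x4a6; word=0x34a6
word = 0x34a6 → big-endian bytes:
  [0]=0x34  [1]=0xa6

34 a6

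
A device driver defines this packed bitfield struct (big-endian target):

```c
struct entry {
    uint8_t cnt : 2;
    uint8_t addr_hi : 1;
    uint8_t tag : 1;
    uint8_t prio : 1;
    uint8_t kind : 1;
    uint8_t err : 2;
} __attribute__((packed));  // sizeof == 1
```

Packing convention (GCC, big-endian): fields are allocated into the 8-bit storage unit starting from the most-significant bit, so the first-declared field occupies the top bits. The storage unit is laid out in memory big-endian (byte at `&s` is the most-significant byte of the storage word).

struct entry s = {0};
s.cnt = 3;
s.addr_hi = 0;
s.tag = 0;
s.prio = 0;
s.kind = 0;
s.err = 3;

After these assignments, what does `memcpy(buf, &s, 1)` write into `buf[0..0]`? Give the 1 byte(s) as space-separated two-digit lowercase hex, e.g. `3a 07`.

cnt (2b) val=3 bits=0x3 at bit 6: 0xc0
addr_hi (1b) val=0 bits=0x0 at bit 5: 0xc0
tag (1b) val=0 bits=0x0 at bit 4: 0xc0
prio (1b) val=0 bits=0x0 at bit 3: 0xc0
kind (1b) val=0 bits=0x0 at bit 2: 0xc0
err (2b) val=3 bits=0x3 at bit 0: 0xc3
word = 0xc3 → big-endian bytes:
  [0]=0xc3

c3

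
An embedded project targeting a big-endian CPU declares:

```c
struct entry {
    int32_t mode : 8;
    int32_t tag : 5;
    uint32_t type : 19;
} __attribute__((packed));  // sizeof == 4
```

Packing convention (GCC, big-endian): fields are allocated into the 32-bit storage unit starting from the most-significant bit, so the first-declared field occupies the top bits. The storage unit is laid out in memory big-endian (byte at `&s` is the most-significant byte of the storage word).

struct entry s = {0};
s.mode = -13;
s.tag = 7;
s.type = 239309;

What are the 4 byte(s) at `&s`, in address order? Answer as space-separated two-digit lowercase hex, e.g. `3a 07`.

mode:8 = -13 → 0xf3 << 24 → word 0xf3000000
tag:5 = 7 → 0x7 << 19 → word 0xf3380000
type:19 = 239309 → 0x3a6cd << 0 → word 0xf33ba6cd
word = 0xf33ba6cd → big-endian bytes:
  [0]=0xf3  [1]=0x3b  [2]=0xa6  [3]=0xcd

f3 3b a6 cd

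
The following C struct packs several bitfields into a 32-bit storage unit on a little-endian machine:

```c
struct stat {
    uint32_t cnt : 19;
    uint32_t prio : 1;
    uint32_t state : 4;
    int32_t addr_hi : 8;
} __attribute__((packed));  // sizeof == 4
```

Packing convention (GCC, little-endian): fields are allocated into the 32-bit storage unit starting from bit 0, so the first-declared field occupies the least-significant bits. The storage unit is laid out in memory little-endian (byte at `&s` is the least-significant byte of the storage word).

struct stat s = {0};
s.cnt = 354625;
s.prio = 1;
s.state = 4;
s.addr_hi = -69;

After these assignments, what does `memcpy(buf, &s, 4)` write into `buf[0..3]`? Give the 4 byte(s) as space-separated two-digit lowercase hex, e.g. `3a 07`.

41 69 4d bb

[0+:19] cnt=354625 & 0x7ffff = 0x56941; word=0x00056941
[19+:1] prio=1 & 0x1 = 0x1; word=0x000d6941
[20+:4] state=4 & 0xf = 0x4; word=0x004d6941
[24+:8] addr_hi=-69 & 0xff = 0xbb; word=0xbb4d6941
word = 0xbb4d6941 → little-endian bytes:
  [0]=0x41  [1]=0x69  [2]=0x4d  [3]=0xbb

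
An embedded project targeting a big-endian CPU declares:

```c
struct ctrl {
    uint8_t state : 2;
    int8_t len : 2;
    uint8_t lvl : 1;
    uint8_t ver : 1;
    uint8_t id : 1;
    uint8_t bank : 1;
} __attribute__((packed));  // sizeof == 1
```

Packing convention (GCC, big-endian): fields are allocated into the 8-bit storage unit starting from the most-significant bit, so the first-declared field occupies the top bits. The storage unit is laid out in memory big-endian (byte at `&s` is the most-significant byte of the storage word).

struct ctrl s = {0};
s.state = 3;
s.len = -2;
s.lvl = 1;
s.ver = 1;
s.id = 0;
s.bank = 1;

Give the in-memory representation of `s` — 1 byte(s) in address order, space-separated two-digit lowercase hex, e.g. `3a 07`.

state:2 = 3 → 0x3 << 6 → word 0xc0
len:2 = -2 → 0x2 << 4 → word 0xe0
lvl:1 = 1 → 0x1 << 3 → word 0xe8
ver:1 = 1 → 0x1 << 2 → word 0xec
id:1 = 0 → 0x0 << 1 → word 0xec
bank:1 = 1 → 0x1 << 0 → word 0xed
word = 0xed → big-endian bytes:
  [0]=0xed

ed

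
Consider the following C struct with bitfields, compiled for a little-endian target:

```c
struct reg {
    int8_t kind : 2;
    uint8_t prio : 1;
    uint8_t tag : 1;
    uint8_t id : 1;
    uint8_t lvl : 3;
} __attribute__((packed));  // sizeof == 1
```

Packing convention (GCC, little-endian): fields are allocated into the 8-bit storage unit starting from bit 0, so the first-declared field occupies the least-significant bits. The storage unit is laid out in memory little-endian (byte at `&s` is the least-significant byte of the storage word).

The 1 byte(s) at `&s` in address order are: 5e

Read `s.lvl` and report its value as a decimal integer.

2

[0]=0x5e (little-endian) → word 0x5e
kind:2 @ bit 0 → (0x5e>>0)&0x3 = 0x2
prio:1 @ bit 2 → (0x5e>>2)&0x1 = 0x1
tag:1 @ bit 3 → (0x5e>>3)&0x1 = 0x1
id:1 @ bit 4 → (0x5e>>4)&0x1 = 0x1
lvl:3 @ bit 5 → (0x5e>>5)&0x7 = 0x2  ←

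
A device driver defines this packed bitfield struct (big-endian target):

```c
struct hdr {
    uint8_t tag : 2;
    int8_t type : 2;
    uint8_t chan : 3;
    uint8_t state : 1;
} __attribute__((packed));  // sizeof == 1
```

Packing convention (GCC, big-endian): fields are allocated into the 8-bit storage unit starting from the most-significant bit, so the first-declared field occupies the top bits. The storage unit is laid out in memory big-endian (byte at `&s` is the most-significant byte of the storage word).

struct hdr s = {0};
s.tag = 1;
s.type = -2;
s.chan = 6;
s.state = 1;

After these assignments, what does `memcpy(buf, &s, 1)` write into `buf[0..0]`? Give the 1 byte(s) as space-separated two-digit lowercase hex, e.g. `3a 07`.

tag (2b) val=1 bits=0x1 at bit 6: 0x40
type (2b) val=-2 bits=0x2 at bit 4: 0x60
chan (3b) val=6 bits=0x6 at bit 1: 0x6c
state (1b) val=1 bits=0x1 at bit 0: 0x6d
word = 0x6d → big-endian bytes:
  [0]=0x6d

6d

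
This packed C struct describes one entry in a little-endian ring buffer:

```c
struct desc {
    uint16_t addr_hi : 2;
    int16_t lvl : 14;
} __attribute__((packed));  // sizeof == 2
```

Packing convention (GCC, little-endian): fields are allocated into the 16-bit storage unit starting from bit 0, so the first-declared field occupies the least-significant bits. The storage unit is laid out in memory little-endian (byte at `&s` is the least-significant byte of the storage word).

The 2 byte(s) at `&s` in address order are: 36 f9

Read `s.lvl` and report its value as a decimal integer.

[0]=0x36 [1]=0xf9 (little-endian) → word 0xf936
addr_hi:2 @ bit 0 → (0xf936>>0)&0x3 = 0x2
lvl:14 @ bit 2 → (0xf936>>2)&0x3fff = 0x3e4d  ←
lvl signed 14b, MSB=1: 15949 - 16384 = -435

-435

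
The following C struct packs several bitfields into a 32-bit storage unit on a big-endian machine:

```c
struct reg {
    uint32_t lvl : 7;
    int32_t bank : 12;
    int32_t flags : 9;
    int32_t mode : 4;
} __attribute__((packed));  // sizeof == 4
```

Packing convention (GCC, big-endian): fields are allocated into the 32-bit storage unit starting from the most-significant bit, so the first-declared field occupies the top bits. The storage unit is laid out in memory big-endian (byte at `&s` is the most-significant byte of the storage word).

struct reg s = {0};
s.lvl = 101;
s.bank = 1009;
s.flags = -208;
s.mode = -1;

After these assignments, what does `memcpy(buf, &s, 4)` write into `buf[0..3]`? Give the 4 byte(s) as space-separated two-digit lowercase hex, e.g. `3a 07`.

ca 7e 33 0f

lvl:7 = 101 → 0x65 << 25 → word 0xca000000
bank:12 = 1009 → 0x3f1 << 13 → word 0xca7e2000
flags:9 = -208 → 0x130 << 4 → word 0xca7e3300
mode:4 = -1 → 0xf << 0 → word 0xca7e330f
word = 0xca7e330f → big-endian bytes:
  [0]=0xca  [1]=0x7e  [2]=0x33  [3]=0x0f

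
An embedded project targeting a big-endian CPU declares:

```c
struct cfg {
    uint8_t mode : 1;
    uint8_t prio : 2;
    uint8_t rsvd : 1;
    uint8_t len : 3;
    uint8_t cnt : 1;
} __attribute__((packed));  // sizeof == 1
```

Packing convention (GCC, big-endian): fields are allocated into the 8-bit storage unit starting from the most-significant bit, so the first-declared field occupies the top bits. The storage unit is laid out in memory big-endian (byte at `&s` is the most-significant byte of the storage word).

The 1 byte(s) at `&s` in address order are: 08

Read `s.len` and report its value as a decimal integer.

4

[0]=0x08 (big-endian) → word 0x08
mode [7+:1] = (word>>7) & 0x1 = 0
prio [5+:2] = (word>>5) & 0x3 = 0
rsvd [4+:1] = (word>>4) & 0x1 = 0
len [1+:3] = (word>>1) & 0x7 = 4  ←
cnt [0+:1] = (word>>0) & 0x1 = 0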